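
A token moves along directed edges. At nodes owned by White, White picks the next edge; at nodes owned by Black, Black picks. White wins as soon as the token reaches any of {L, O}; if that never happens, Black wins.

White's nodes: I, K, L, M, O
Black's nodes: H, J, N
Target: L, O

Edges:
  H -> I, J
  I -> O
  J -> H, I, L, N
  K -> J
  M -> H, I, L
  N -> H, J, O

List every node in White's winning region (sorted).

A0 = {L, O}
A1: add {I, M} — I (White) has I→O; M (White) has M→L.
A2 = A1; e.g. H (Black) can still go to J. Fixed point.
White's winning region = {I, L, M, O}.

I, L, M, O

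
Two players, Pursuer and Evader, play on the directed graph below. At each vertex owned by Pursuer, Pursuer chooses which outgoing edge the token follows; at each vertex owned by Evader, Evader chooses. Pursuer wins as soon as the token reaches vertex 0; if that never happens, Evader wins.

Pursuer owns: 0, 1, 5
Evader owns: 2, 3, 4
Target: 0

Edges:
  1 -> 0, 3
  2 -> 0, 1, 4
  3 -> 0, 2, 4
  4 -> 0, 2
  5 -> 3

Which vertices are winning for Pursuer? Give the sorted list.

0, 1

A0 = {0}
A1: add {1} — 1 (Pursuer) has 1→0.
A2 = A1; e.g. 2 (Evader) can still go to 4. Fixed point.
Pursuer's winning region = {0, 1}.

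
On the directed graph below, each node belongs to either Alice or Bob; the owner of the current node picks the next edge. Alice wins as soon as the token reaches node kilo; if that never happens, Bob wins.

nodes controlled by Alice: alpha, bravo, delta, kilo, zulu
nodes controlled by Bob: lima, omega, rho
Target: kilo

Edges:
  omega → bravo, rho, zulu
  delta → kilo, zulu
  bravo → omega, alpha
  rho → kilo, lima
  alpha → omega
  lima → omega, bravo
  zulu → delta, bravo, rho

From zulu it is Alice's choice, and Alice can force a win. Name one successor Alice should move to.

A0 = {kilo}
A1: add {delta} — delta (Alice) has delta→kilo.
A2: add {zulu} — zulu (Alice) has zulu→delta.
A3 = A2; e.g. omega (Bob) can still go to bravo. Fixed point.
From zulu, successor delta is in the attractor (rank 1); the other successors bravo, rho are not.

delta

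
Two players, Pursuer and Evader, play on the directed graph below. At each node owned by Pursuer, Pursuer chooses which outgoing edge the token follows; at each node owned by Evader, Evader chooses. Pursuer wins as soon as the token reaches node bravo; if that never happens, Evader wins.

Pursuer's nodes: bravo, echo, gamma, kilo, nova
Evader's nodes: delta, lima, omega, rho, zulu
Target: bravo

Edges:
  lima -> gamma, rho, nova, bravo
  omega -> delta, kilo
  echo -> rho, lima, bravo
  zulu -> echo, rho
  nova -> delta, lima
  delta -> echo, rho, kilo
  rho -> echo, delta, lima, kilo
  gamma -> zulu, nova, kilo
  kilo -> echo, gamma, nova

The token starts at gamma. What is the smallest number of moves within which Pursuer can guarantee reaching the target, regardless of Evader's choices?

3

A0 = {bravo}
A1: add {echo} — echo (Pursuer) has echo→bravo.
A2: add {kilo} — kilo (Pursuer) has kilo→echo.
A3: add {gamma} — gamma (Pursuer) has gamma→kilo.
A4 = A3; e.g. rho (Evader) can still go to delta. Fixed point.
gamma enters the attractor at level 3, so Pursuer can force the target in 3 moves from there.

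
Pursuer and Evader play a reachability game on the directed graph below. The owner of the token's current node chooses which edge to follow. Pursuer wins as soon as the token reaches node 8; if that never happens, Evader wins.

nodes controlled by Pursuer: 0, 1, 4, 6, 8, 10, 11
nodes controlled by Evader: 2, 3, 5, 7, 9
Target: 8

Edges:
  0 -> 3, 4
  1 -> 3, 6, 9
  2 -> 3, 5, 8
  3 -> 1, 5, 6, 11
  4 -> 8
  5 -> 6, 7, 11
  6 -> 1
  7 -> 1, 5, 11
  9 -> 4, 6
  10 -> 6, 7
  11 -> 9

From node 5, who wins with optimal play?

Evader

A0 = {8}
A1: add {4} — 4 (Pursuer) has 4→8.
A2: add {0} — 0 (Pursuer) has 0→4.
A3 = A2; e.g. 1 (Pursuer) has no edge into A2. Fixed point.
5 never enters the attractor, so Evader can avoid the target forever.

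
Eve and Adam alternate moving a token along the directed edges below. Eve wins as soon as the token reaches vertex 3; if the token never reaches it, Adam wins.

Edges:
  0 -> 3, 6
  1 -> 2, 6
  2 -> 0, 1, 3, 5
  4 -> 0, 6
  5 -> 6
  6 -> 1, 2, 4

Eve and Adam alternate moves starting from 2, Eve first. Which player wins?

Track states (vertex, player-to-move).
A0 = {(3,Eve), (3,Adam)}
A1: add {(0,Eve), (2,Eve)}.
(2,Eve) ∈ A1 ⇒ Eve forces the target.

Eve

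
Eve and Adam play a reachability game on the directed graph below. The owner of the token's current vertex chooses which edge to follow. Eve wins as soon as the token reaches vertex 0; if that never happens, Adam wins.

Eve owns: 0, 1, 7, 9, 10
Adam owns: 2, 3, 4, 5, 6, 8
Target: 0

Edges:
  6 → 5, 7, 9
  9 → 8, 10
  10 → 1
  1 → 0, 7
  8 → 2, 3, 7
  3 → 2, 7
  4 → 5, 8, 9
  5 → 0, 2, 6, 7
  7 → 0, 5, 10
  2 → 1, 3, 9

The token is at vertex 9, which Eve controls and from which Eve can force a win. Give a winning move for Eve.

10

A0 = {0}
A1: add {1, 7} — 1 (Eve) has 1→0; 7 (Eve) has 7→0.
A2: add {10} — 10 (Eve) has 10→1.
A3: add {9} — 9 (Eve) has 9→10.
A4 = A3; e.g. 2 (Adam) can still go to 3. Fixed point.
From 9, successor 10 is in the attractor (rank 2); the other successor 8 is not.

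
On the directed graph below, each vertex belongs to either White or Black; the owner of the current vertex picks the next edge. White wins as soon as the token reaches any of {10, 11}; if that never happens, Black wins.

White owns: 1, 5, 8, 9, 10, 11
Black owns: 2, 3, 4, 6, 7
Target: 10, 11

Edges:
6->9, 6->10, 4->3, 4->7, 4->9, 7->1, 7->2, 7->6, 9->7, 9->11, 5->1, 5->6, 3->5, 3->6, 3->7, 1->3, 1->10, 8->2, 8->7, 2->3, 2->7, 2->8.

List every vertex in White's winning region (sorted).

1, 5, 6, 9, 10, 11

A0 = {10, 11}
A1: add {1, 9} — 1 (White) has 1→10; 9 (White) has 9→11.
A2: add {5, 6} — 5 (White) has 5→1; 6 (Black): all of {9, 10} already in.
A3 = A2; e.g. 2 (Black) can still go to 3. Fixed point.
White's winning region = {1, 5, 6, 9, 10, 11}.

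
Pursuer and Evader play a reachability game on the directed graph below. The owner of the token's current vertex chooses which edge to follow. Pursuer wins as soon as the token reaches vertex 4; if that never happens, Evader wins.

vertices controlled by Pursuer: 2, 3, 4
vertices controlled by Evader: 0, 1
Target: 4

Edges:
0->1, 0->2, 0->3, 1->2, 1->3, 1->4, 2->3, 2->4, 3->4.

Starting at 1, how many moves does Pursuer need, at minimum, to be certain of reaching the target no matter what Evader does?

2

A0 = {4}
A1: add {2, 3} — 2 (Pursuer) has 2→4; 3 (Pursuer) has 3→4.
A2: add {1} — 1 (Evader): all of {2, 3, 4} already in.
1 enters the attractor at level 2, so Pursuer can force the target in 2 moves from there.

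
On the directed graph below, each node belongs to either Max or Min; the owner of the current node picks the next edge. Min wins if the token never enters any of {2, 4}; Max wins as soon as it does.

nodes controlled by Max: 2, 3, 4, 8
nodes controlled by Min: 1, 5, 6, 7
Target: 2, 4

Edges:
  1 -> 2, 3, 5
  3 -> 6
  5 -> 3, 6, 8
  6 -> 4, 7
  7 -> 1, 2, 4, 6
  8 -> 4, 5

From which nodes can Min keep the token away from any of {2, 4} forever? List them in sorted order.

1, 3, 5, 6, 7

A0 = {2, 4}
A1: add {8} — 8 (Max) has 8→4.
A2 = A1; e.g. 1 (Min) can still go to 3. Fixed point.
Max's attractor = {2, 4, 8}; Min avoids the target exactly from the complement.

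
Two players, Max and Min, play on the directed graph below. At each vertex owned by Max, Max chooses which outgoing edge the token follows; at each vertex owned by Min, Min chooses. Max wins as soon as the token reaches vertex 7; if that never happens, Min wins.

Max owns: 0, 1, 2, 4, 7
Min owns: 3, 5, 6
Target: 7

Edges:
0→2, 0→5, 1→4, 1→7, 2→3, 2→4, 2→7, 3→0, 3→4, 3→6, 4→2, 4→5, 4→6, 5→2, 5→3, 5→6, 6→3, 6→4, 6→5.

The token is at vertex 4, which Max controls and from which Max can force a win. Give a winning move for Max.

A0 = {7}
A1: add {1, 2} — 1 (Max) has 1→7; 2 (Max) has 2→7.
A2: add {0, 4} — 0 (Max) has 0→2; 4 (Max) has 4→2.
A3 = A2; e.g. 3 (Min) can still go to 6. Fixed point.
From 4, successor 2 is in the attractor (rank 1); the other successors 5, 6 are not.

2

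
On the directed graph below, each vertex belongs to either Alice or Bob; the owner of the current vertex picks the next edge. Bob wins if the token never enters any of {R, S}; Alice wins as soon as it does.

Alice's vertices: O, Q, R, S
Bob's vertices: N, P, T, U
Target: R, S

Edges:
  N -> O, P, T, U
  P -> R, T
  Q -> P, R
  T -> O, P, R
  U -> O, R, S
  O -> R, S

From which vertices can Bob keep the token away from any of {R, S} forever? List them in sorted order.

N, P, T

A0 = {R, S}
A1: add {O, Q} — O (Alice) has O→R; Q (Alice) has Q→R.
A2: add {U} — U (Bob): all of {O, R, S} already in.
A3 = A2; e.g. N (Bob) can still go to P. Fixed point.
Alice's attractor = {O, Q, R, S, U}; Bob avoids the target exactly from the complement.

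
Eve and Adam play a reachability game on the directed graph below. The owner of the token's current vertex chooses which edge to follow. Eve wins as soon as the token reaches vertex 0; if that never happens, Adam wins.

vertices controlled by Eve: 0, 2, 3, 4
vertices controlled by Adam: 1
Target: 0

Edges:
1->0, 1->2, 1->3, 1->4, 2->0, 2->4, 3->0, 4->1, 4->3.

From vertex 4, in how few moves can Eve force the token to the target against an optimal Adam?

A0 = {0}
A1: add {2, 3} — 2 (Eve) has 2→0; 3 (Eve) has 3→0.
A2: add {4} — 4 (Eve) has 4→3.
4 enters the attractor at level 2, so Eve can force the target in 2 moves from there.

2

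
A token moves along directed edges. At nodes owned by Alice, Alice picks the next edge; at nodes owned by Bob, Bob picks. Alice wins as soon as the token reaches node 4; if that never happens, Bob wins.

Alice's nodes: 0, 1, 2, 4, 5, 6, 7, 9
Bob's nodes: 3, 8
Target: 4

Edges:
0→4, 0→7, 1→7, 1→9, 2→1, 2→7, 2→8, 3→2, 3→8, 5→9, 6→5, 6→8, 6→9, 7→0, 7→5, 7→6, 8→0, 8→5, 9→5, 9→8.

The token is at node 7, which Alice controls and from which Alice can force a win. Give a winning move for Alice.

0

A0 = {4}
A1: add {0} — 0 (Alice) has 0→4.
A2: add {7} — 7 (Alice) has 7→0.
A3: add {1, 2} — 1 (Alice) has 1→7; 2 (Alice) has 2→7.
A4 = A3; e.g. 3 (Bob) can still go to 8. Fixed point.
From 7, successor 0 is in the attractor (rank 1); the other successors 5, 6 are not.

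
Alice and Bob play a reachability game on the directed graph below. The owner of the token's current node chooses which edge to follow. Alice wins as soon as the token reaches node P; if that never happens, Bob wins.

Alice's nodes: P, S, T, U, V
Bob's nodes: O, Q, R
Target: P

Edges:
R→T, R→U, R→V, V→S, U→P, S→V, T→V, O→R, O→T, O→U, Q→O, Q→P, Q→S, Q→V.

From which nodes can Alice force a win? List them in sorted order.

A0 = {P}
A1: add {U} — U (Alice) has U→P.
A2 = A1; e.g. O (Bob) can still go to R. Fixed point.
Alice's winning region = {P, U}.

P, U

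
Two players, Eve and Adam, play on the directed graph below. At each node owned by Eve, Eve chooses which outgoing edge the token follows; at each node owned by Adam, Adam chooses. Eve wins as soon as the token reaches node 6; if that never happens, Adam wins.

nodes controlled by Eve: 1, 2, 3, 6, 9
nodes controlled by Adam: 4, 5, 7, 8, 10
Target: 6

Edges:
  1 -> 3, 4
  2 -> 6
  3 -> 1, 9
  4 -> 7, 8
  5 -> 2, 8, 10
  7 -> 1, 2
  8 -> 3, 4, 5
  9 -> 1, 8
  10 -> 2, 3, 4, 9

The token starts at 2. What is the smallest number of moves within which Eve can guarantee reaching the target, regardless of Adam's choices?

A0 = {6}
A1: add {2} — 2 (Eve) has 2→6.
A2 = A1; e.g. 1 (Eve) has no edge into A1. Fixed point.
2 enters the attractor at level 1, so Eve can force the target in 1 move from there.

1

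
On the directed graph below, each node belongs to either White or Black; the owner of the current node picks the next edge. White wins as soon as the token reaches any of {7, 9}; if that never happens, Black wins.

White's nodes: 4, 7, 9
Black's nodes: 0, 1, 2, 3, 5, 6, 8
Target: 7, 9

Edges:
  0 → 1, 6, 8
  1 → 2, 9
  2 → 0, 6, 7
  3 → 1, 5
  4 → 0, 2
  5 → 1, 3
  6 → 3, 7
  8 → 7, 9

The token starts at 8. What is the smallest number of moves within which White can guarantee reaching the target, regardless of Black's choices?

A0 = {7, 9}
A1: add {8} — 8 (Black): all of {7, 9} already in.
A2 = A1; e.g. 0 (Black) can still go to 1. Fixed point.
8 enters the attractor at level 1, so White can force the target in 1 move from there.

1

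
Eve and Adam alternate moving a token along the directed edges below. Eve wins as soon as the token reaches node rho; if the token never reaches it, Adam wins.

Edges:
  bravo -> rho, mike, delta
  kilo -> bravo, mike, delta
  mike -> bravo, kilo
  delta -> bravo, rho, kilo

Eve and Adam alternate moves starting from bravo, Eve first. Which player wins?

Track states (vertex, player-to-move).
A0 = {(rho,Eve), (rho,Adam)}
A1: add {(bravo,Eve), (delta,Eve)}.
(bravo,Eve) ∈ A1 ⇒ Eve forces the target.

Eve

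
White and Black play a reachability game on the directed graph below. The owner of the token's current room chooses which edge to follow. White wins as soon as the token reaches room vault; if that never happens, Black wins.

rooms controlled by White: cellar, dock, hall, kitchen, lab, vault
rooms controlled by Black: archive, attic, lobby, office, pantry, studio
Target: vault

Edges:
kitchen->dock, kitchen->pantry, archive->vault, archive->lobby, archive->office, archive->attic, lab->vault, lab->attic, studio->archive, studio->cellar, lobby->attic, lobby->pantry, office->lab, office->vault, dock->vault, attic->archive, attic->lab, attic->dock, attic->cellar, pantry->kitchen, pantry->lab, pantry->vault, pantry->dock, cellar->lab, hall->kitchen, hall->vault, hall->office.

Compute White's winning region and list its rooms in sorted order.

A0 = {vault}
A1: add {dock, hall, lab} — lab (White) has lab→vault; dock (White) has dock→vault; hall (White) has hall→vault.
A2: add {cellar, kitchen, office} — kitchen (White) has kitchen→dock; office (Black): all of {lab, vault} already in; cellar (White) has cellar→lab.
A3: add {pantry} — pantry (Black): all of {kitchen, lab, vault, dock} already in.
A4 = A3; e.g. archive (Black) can still go to lobby. Fixed point.
White's winning region = {cellar, dock, hall, kitchen, lab, office, pantry, vault}.

cellar, dock, hall, kitchen, lab, office, pantry, vault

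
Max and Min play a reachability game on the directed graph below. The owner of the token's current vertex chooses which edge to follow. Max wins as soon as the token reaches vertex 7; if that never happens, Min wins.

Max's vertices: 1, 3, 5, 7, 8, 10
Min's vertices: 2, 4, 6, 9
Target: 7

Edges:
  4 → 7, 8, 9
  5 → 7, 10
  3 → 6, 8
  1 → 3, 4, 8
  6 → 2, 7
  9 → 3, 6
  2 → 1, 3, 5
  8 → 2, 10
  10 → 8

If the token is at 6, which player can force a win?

Min

A0 = {7}
A1: add {5} — 5 (Max) has 5→7.
A2 = A1; e.g. 1 (Max) has no edge into A1. Fixed point.
6 never enters the attractor, so Min can avoid the target forever.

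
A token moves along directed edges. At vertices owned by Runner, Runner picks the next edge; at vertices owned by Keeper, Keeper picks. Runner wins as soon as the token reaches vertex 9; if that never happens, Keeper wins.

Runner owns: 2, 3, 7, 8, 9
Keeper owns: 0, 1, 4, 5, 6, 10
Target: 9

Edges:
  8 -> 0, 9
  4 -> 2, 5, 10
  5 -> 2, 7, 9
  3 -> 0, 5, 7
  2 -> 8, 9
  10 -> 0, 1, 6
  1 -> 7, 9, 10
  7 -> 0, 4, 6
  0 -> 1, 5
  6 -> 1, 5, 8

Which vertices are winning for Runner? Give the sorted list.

A0 = {9}
A1: add {2, 8} — 2 (Runner) has 2→9; 8 (Runner) has 8→9.
A2 = A1; e.g. 0 (Keeper) can still go to 1. Fixed point.
Runner's winning region = {2, 8, 9}.

2, 8, 9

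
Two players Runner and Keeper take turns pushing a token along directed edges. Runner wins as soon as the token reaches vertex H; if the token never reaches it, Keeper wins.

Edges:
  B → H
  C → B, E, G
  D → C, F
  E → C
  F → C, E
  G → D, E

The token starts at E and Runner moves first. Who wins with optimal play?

Keeper

Track states (vertex, player-to-move).
A0 = {(H,Runner), (H,Keeper)}
A1: add {(B,Runner), (B,Keeper)}.
A2: add {(C,Runner)}.
A3: add {(E,Keeper)}.
A4: add {(F,Runner), (G,Runner)}.
A5: add {(D,Keeper)}.
A6 = A5; e.g. (C,Keeper) stays out. (E,Runner) never enters ⇒ Keeper avoids the target.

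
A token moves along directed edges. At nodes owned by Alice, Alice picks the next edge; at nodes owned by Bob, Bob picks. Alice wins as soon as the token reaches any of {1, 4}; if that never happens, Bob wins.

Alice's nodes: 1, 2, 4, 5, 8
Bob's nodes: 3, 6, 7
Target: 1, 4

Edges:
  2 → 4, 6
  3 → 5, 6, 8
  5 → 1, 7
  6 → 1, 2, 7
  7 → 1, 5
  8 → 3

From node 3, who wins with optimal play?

Bob

A0 = {1, 4}
A1: add {2, 5} — 2 (Alice) has 2→4; 5 (Alice) has 5→1.
A2: add {7} — 7 (Bob): all of {1, 5} already in.
A3: add {6} — 6 (Bob): all of {1, 2, 7} already in.
A4 = A3; e.g. 3 (Bob) can still go to 8. Fixed point.
3 never enters the attractor, so Bob can avoid the target forever.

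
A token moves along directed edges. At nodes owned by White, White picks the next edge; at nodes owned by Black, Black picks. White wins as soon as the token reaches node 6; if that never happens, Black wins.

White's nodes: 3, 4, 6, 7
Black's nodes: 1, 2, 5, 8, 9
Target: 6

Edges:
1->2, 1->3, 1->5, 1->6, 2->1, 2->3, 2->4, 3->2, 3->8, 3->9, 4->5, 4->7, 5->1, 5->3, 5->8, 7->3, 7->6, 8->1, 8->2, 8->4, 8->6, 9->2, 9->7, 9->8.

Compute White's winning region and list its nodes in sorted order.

A0 = {6}
A1: add {7} — 7 (White) has 7→6.
A2: add {4} — 4 (White) has 4→7.
A3 = A2; e.g. 1 (Black) can still go to 2. Fixed point.
White's winning region = {4, 6, 7}.

4, 6, 7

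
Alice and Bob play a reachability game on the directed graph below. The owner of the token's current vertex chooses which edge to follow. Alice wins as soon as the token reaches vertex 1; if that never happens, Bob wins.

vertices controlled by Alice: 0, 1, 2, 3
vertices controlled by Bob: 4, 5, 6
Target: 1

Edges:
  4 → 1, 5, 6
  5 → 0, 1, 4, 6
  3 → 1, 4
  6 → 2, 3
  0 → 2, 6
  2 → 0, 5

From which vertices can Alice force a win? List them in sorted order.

1, 3

A0 = {1}
A1: add {3} — 3 (Alice) has 3→1.
A2 = A1; e.g. 0 (Alice) has no edge into A1. Fixed point.
Alice's winning region = {1, 3}.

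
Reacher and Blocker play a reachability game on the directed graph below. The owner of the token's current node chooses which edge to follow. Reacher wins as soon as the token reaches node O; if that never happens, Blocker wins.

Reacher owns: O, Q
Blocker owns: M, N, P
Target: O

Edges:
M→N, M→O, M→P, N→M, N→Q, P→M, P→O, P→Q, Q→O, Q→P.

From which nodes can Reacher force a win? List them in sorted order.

A0 = {O}
A1: add {Q} — Q (Reacher) has Q→O.
A2 = A1; e.g. M (Blocker) can still go to N. Fixed point.
Reacher's winning region = {O, Q}.

O, Q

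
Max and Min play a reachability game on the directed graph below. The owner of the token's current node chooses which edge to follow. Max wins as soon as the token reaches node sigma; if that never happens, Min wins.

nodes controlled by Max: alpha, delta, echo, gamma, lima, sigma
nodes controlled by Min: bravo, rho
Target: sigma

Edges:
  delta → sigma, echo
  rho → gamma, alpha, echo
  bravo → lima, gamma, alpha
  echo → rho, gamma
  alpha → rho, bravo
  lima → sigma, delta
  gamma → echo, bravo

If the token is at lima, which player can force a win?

Max

A0 = {sigma}
A1: add {delta, lima} — delta (Max) has delta→sigma; lima (Max) has lima→sigma.
A2 = A1; e.g. rho (Min) can still go to gamma. Fixed point.
lima ∈ A1, so Max can force the target.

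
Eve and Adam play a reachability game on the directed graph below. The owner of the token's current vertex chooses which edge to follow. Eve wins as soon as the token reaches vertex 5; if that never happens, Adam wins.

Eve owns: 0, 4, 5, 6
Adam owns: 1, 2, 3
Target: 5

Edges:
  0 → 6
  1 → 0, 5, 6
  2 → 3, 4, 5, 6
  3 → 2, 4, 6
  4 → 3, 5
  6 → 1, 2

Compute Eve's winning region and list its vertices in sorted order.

4, 5

A0 = {5}
A1: add {4} — 4 (Eve) has 4→5.
A2 = A1; e.g. 0 (Eve) has no edge into A1. Fixed point.
Eve's winning region = {4, 5}.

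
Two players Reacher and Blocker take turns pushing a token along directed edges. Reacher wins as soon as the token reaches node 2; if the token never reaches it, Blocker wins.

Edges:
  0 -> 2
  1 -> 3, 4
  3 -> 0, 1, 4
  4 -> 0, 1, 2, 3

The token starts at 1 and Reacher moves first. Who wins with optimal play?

Blocker

Track states (vertex, player-to-move).
A0 = {(2,Reacher), (2,Blocker)}
A1: add {(0,Reacher), (0,Blocker), (4,Reacher)}.
A2: add {(3,Reacher)}.
A3: add {(1,Blocker)}.
A4 = A3; e.g. (1,Reacher) stays out. (1,Reacher) never enters ⇒ Blocker avoids the target.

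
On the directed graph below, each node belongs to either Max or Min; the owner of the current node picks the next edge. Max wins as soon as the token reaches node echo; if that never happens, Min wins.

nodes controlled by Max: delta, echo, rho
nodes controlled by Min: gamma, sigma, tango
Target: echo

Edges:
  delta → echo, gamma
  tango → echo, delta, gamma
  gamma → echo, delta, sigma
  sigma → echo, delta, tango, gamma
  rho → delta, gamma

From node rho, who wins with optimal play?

A0 = {echo}
A1: add {delta} — delta (Max) has delta→echo.
A2: add {rho} — rho (Max) has rho→delta.
A3 = A2; e.g. tango (Min) can still go to gamma. Fixed point.
rho ∈ A2, so Max can force the target.

Max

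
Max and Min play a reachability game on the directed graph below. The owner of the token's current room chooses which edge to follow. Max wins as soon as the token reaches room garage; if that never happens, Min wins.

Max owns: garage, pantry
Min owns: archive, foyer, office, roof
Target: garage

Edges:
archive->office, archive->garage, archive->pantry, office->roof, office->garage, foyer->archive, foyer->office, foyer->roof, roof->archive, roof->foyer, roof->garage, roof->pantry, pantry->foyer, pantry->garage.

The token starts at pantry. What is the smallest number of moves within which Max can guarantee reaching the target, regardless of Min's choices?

A0 = {garage}
A1: add {pantry} — pantry (Max) has pantry→garage.
A2 = A1; e.g. archive (Min) can still go to office. Fixed point.
pantry enters the attractor at level 1, so Max can force the target in 1 move from there.

1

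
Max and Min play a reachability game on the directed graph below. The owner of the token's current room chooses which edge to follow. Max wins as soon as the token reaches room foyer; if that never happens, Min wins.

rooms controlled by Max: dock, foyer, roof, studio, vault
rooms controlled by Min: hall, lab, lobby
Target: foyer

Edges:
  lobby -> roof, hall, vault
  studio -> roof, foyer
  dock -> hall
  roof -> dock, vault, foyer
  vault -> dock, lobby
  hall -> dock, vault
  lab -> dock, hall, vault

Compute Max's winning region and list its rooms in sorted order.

A0 = {foyer}
A1: add {roof, studio} — roof (Max) has roof→foyer; studio (Max) has studio→foyer.
A2 = A1; e.g. dock (Max) has no edge into A1. Fixed point.
Max's winning region = {foyer, roof, studio}.

foyer, roof, studio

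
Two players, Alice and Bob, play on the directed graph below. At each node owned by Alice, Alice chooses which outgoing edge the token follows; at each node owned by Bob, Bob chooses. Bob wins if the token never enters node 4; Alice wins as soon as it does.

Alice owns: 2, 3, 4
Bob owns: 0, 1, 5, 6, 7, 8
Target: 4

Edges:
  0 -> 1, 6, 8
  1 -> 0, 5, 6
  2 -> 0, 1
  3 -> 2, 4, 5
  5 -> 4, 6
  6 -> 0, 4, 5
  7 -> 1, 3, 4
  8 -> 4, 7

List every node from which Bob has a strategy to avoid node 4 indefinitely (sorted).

A0 = {4}
A1: add {3} — 3 (Alice) has 3→4.
A2 = A1; e.g. 0 (Bob) can still go to 1. Fixed point.
Alice's attractor = {3, 4}; Bob avoids the target exactly from the complement.

0, 1, 2, 5, 6, 7, 8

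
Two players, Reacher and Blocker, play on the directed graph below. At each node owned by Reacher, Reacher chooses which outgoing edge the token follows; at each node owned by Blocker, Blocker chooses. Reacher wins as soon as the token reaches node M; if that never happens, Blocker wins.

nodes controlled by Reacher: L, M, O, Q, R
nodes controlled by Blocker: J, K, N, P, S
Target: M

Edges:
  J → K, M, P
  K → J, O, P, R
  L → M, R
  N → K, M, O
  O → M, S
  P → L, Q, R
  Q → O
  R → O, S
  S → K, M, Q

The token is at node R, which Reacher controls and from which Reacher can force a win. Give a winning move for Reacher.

O

A0 = {M}
A1: add {L, O} — L (Reacher) has L→M; O (Reacher) has O→M.
A2: add {Q, R} — Q (Reacher) has Q→O; R (Reacher) has R→O.
A3: add {P} — P (Blocker): all of {L, Q, R} already in.
A4 = A3; e.g. J (Blocker) can still go to K. Fixed point.
From R, successor O is in the attractor (rank 1); the other successor S is not.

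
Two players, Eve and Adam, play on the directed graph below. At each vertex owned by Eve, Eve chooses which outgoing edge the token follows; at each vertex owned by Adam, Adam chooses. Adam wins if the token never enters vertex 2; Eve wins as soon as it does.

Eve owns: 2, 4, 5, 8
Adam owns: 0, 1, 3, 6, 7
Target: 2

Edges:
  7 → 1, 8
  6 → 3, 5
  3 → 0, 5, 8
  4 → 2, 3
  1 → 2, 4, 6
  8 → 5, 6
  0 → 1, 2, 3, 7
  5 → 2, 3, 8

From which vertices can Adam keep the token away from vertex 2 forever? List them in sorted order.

0, 1, 3, 6, 7

A0 = {2}
A1: add {4, 5} — 4 (Eve) has 4→2; 5 (Eve) has 5→2.
A2: add {8} — 8 (Eve) has 8→5.
A3 = A2; e.g. 0 (Adam) can still go to 1. Fixed point.
Eve's attractor = {2, 4, 5, 8}; Adam avoids the target exactly from the complement.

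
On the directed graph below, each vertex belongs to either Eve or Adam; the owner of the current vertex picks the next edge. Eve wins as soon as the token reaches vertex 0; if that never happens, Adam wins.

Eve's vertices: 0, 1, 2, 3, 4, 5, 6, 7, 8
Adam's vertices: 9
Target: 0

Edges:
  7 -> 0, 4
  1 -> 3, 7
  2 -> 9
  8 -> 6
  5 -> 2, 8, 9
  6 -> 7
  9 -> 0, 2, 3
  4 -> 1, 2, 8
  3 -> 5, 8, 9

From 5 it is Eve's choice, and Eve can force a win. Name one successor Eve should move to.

A0 = {0}
A1: add {7} — 7 (Eve) has 7→0.
A2: add {1, 6} — 1 (Eve) has 1→7; 6 (Eve) has 6→7.
A3: add {4, 8} — 4 (Eve) has 4→1; 8 (Eve) has 8→6.
A4: add {3, 5} — 3 (Eve) has 3→8; 5 (Eve) has 5→8.
A5 = A4; e.g. 2 (Eve) has no edge into A4. Fixed point.
From 5, successor 8 is in the attractor (rank 3); the other successors 2, 9 are not.

8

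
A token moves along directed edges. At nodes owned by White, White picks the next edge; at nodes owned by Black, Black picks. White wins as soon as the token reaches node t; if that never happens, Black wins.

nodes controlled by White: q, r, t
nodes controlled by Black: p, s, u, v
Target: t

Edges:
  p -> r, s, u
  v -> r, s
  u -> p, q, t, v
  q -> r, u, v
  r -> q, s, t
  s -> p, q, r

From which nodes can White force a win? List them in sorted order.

A0 = {t}
A1: add {r} — r (White) has r→t.
A2: add {q} — q (White) has q→r.
A3 = A2; e.g. p (Black) can still go to s. Fixed point.
White's winning region = {q, r, t}.

q, r, t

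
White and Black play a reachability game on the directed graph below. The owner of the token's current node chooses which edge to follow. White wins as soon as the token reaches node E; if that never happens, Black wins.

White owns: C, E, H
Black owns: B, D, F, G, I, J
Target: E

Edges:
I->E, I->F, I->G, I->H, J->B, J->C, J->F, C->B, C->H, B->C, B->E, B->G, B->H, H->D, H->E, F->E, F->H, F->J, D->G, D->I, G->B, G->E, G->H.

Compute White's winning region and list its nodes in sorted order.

C, E, H

A0 = {E}
A1: add {H} — H (White) has H→E.
A2: add {C} — C (White) has C→H.
A3 = A2; e.g. B (Black) can still go to G. Fixed point.
White's winning region = {C, E, H}.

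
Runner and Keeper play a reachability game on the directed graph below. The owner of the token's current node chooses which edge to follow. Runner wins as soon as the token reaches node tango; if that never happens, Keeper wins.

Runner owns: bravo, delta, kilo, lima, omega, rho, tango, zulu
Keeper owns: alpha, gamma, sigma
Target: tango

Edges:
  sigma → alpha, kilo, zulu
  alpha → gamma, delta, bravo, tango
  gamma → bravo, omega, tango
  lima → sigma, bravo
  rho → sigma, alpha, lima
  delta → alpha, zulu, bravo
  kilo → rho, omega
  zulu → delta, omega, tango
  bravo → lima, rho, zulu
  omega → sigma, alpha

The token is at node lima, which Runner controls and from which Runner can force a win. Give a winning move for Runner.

bravo

A0 = {tango}
A1: add {zulu} — zulu (Runner) has zulu→tango.
A2: add {bravo, delta} — delta (Runner) has delta→zulu; bravo (Runner) has bravo→zulu.
A3: add {lima} — lima (Runner) has lima→bravo.
A4: add {rho} — rho (Runner) has rho→lima.
A5: add {kilo} — kilo (Runner) has kilo→rho.
A6 = A5; e.g. sigma (Keeper) can still go to alpha. Fixed point.
From lima, successor bravo is in the attractor (rank 2); the other successor sigma is not.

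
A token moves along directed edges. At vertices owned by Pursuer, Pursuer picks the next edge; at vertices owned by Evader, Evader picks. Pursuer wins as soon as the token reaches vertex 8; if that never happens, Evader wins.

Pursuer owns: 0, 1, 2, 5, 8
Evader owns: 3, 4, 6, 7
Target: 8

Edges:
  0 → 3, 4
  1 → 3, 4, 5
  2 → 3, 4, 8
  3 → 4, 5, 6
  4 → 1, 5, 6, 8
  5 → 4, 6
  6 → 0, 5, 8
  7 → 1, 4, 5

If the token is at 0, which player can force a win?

A0 = {8}
A1: add {2} — 2 (Pursuer) has 2→8.
A2 = A1; e.g. 0 (Pursuer) has no edge into A1. Fixed point.
0 never enters the attractor, so Evader can avoid the target forever.

Evader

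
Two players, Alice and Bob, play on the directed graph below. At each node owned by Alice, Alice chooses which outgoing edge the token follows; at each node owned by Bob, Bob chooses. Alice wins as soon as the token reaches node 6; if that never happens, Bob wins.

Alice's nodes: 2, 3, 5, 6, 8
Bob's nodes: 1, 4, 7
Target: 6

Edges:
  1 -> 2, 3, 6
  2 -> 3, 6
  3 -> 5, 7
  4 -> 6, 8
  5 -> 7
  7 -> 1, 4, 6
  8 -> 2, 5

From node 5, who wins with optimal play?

A0 = {6}
A1: add {2} — 2 (Alice) has 2→6.
A2: add {8} — 8 (Alice) has 8→2.
A3: add {4} — 4 (Bob): all of {6, 8} already in.
A4 = A3; e.g. 1 (Bob) can still go to 3. Fixed point.
5 never enters the attractor, so Bob can avoid the target forever.

Bob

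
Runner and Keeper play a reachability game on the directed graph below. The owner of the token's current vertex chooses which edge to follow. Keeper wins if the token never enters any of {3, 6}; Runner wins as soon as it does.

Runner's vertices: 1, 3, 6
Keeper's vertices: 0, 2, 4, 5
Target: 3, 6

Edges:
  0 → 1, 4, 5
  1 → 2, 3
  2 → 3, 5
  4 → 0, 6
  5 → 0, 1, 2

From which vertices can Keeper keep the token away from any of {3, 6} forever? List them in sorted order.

0, 2, 4, 5

A0 = {3, 6}
A1: add {1} — 1 (Runner) has 1→3.
A2 = A1; e.g. 0 (Keeper) can still go to 4. Fixed point.
Runner's attractor = {1, 3, 6}; Keeper avoids the target exactly from the complement.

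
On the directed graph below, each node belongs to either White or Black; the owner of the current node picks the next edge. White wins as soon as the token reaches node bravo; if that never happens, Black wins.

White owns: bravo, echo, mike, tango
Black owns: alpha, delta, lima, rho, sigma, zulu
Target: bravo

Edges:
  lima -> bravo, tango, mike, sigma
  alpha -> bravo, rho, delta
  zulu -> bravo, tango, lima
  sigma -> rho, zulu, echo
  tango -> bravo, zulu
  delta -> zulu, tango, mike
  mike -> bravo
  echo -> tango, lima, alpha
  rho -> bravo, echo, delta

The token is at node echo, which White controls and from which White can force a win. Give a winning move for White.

A0 = {bravo}
A1: add {mike, tango} — tango (White) has tango→bravo; mike (White) has mike→bravo.
A2: add {echo} — echo (White) has echo→tango.
A3 = A2; e.g. rho (Black) can still go to delta. Fixed point.
From echo, successor tango is in the attractor (rank 1); the other successors alpha, lima are not.

tango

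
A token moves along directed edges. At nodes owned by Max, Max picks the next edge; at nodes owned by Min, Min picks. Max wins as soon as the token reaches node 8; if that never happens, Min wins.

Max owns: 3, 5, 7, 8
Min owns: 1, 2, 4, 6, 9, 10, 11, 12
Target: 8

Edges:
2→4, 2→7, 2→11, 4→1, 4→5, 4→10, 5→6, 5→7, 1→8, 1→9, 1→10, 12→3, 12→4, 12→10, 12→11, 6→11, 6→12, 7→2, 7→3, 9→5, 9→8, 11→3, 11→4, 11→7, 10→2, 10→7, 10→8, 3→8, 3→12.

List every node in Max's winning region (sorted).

A0 = {8}
A1: add {3} — 3 (Max) has 3→8.
A2: add {7} — 7 (Max) has 7→3.
A3: add {5} — 5 (Max) has 5→7.
A4: add {9} — 9 (Min): all of {5, 8} already in.
A5 = A4; e.g. 1 (Min) can still go to 10. Fixed point.
Max's winning region = {3, 5, 7, 8, 9}.

3, 5, 7, 8, 9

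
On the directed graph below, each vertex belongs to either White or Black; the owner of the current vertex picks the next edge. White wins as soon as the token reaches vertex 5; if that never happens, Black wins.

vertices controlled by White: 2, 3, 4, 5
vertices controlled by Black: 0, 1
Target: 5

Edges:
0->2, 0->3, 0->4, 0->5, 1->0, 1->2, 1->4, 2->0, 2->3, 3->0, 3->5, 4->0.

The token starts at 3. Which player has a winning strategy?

A0 = {5}
A1: add {3} — 3 (White) has 3→5.
3 ∈ A1, so White can force the target.

White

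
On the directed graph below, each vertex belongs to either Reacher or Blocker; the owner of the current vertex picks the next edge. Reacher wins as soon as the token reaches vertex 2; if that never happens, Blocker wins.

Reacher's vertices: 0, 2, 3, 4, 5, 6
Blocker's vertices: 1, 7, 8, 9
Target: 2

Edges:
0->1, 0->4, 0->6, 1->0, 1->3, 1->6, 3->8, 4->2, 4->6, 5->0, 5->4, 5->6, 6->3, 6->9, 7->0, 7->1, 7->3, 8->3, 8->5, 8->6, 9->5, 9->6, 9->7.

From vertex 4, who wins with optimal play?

Reacher

A0 = {2}
A1: add {4} — 4 (Reacher) has 4→2.
4 ∈ A1, so Reacher can force the target.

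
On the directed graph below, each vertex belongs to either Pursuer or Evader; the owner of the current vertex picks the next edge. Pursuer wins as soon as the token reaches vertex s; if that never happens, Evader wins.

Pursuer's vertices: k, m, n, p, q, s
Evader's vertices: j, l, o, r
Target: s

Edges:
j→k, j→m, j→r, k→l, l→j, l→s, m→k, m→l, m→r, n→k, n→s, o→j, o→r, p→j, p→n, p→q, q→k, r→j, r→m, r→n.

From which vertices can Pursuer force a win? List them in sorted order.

n, p, s

A0 = {s}
A1: add {n} — n (Pursuer) has n→s.
A2: add {p} — p (Pursuer) has p→n.
A3 = A2; e.g. j (Evader) can still go to k. Fixed point.
Pursuer's winning region = {n, p, s}.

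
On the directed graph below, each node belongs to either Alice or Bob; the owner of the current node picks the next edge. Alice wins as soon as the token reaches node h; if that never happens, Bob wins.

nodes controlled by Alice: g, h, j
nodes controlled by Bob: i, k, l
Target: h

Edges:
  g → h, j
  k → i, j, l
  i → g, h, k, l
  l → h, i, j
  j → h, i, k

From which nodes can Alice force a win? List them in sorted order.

g, h, j

A0 = {h}
A1: add {g, j} — g (Alice) has g→h; j (Alice) has j→h.
A2 = A1; e.g. i (Bob) can still go to k. Fixed point.
Alice's winning region = {g, h, j}.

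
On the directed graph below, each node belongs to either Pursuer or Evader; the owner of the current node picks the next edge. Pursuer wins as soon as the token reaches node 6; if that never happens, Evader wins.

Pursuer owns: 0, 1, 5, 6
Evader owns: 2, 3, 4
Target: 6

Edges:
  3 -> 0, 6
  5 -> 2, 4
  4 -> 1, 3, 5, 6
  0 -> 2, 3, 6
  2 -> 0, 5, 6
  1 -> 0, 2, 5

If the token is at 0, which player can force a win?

A0 = {6}
A1: add {0} — 0 (Pursuer) has 0→6.
0 ∈ A1, so Pursuer can force the target.

Pursuer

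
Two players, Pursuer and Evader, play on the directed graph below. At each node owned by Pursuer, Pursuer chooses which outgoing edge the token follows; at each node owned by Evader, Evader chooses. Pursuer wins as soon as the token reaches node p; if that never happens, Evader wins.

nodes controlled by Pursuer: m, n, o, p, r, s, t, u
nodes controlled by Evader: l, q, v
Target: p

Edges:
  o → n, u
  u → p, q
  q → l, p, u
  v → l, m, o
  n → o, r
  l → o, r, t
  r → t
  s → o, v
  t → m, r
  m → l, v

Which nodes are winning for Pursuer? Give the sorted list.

n, o, p, s, u

A0 = {p}
A1: add {u} — u (Pursuer) has u→p.
A2: add {o} — o (Pursuer) has o→u.
A3: add {n, s} — n (Pursuer) has n→o; s (Pursuer) has s→o.
A4 = A3; e.g. l (Evader) can still go to r. Fixed point.
Pursuer's winning region = {n, o, p, s, u}.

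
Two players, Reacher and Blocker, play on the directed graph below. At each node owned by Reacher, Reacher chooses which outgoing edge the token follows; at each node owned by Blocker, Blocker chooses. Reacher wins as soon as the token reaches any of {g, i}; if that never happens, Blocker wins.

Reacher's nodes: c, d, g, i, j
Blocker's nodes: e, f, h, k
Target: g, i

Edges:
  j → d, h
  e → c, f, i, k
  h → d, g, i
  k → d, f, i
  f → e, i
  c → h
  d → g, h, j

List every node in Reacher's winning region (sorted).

A0 = {g, i}
A1: add {d} — d (Reacher) has d→g.
A2: add {h, j} — h (Blocker): all of {d, g, i} already in; j (Reacher) has j→d.
A3: add {c} — c (Reacher) has c→h.
A4 = A3; e.g. e (Blocker) can still go to f. Fixed point.
Reacher's winning region = {c, d, g, h, i, j}.

c, d, g, h, i, j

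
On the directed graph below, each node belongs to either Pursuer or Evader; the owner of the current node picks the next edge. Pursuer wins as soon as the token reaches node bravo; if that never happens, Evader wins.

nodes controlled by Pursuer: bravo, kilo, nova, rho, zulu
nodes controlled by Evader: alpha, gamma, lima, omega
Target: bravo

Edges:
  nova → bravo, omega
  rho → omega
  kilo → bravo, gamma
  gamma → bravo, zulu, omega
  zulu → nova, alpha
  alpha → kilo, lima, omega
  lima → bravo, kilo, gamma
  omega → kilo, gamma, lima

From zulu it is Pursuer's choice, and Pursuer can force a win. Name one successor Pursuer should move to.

A0 = {bravo}
A1: add {kilo, nova} — nova (Pursuer) has nova→bravo; kilo (Pursuer) has kilo→bravo.
A2: add {zulu} — zulu (Pursuer) has zulu→nova.
A3 = A2; e.g. rho (Pursuer) has no edge into A2. Fixed point.
From zulu, successor nova is in the attractor (rank 1); the other successor alpha is not.

nova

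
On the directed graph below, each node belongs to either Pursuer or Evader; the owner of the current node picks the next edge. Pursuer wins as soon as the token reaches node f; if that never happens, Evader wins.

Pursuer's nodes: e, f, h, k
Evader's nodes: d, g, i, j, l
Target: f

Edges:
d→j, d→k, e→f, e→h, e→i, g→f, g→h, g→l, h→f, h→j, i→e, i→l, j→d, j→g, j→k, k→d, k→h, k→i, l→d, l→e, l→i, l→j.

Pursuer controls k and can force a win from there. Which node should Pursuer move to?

h

A0 = {f}
A1: add {e, h} — e (Pursuer) has e→f; h (Pursuer) has h→f.
A2: add {k} — k (Pursuer) has k→h.
A3 = A2; e.g. d (Evader) can still go to j. Fixed point.
From k, successor h is in the attractor (rank 1); the other successors d, i are not.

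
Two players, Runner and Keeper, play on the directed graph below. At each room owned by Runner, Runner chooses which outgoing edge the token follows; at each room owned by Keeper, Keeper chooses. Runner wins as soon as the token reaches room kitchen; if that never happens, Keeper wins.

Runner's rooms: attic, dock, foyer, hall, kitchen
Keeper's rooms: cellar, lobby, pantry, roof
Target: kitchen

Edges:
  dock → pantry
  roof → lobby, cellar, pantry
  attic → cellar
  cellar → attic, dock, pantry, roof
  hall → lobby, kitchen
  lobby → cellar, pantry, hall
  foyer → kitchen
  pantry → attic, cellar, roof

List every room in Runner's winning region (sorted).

A0 = {kitchen}
A1: add {foyer, hall} — foyer (Runner) has foyer→kitchen; hall (Runner) has hall→kitchen.
A2 = A1; e.g. lobby (Keeper) can still go to cellar. Fixed point.
Runner's winning region = {foyer, hall, kitchen}.

foyer, hall, kitchen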